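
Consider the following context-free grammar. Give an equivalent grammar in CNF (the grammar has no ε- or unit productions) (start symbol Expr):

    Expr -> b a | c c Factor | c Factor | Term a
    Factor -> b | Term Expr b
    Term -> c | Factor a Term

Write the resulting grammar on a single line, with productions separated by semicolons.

Expr -> X1 X2 | X3 Y1 | X3 Factor | Term X2; Factor -> b | Term Y2; Term -> c | Factor Y3; X1 -> b; X2 -> a; X3 -> c; Y1 -> X3 Factor; Y2 -> Expr X1; Y3 -> X2 Term

Introduce a nonterminal for each terminal appearing in a rule of length ≥ 2: X1 → b, X2 → a, X3 → c.
Binarize each right-hand side of length ≥ 3 by chaining fresh nonterminals (Y1, Y2, …): affected rules were Expr → X3 X3 Factor; Factor → Term Expr X1; Term → Factor X2 Term.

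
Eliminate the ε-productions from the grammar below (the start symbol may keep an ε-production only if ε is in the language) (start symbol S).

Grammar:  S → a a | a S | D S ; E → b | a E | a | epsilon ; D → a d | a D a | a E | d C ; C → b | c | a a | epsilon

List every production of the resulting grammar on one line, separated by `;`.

Nullable set = {C, E}.
ε ∉ L(G), so no ε-production is kept.
Add the nullable-subset variants: E → a E gives a E | a. D → a E gives a E | a. D → d C gives d C | d.

S → a a | a S | D S; E → b | a E | a; D → a d | a D a | a E | a | d C | d; C → b | c | a a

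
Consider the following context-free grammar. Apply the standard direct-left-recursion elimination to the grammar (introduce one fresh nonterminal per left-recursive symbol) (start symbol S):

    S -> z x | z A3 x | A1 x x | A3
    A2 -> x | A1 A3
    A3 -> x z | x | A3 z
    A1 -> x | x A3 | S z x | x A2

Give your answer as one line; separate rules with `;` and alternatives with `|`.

Directly left-recursive nonterminal: A3.
For A3: α = {z}, β = {x z, x}. Rewrite as A3 → β A3' and A3' → α A3' | ε.

S -> z x | z A3 x | A1 x x | A3; A2 -> x | A1 A3; A3 -> x z A3' | x A3'; A1 -> x | x A3 | S z x | x A2; A3' -> z A3' | ε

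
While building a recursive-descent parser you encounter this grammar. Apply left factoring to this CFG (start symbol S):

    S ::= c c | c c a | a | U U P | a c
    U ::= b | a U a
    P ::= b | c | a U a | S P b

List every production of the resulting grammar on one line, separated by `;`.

S ::= U U P | c c S' | a S''; U ::= b | a U a; P ::= b | c | a U a | S P b; S' ::= epsilon | a; S'' ::= epsilon | c

S has alternatives sharing prefix 'c c': factor to S → c c S' with S' → ε | a.
S has alternatives sharing prefix 'a': factor to S → a S'' with S'' → ε | c.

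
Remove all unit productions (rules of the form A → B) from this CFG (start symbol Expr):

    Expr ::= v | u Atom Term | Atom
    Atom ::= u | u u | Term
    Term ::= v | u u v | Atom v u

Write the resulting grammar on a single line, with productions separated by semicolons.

Expr ::= v | u u v | Atom v u | u | u u | u Atom Term; Atom ::= v | u u v | Atom v u | u | u u; Term ::= v | u u v | Atom v u

Unit pairs: Atom ⇒* {Term}; Expr ⇒* {Atom, Term}.
Replace each nonterminal's rules with the union of the non-unit rules of every nonterminal it unit-derives.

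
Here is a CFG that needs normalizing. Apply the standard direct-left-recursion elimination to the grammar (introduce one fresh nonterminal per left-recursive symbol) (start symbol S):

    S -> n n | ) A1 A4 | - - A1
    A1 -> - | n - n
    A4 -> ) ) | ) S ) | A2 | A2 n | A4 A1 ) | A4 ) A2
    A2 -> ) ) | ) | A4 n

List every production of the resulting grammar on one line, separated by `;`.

S -> n n | ) A1 A4 | - - A1; A1 -> - | n - n; A4 -> ) ) A4' | ) S ) A4' | A2 A4' | A2 n A4'; A2 -> ) ) | ) | A4 n; A4' -> A1 ) A4' | ) A2 A4' | ε

A4 is directly left-recursive.
For A4: α = {A1 ), ) A2}, β = {) ), ) S ), A2, A2 n}. Rewrite as A4 → β A4' and A4' → α A4' | ε.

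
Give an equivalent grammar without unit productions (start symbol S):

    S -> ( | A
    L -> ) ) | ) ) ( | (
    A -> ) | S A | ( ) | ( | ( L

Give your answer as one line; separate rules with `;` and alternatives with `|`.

S -> ( | ) | S A | ( ) | ( L; L -> ) ) | ) ) ( | (; A -> ) | S A | ( ) | ( | ( L

Unit pairs: S ⇒* {A}.
For each unit pair (A, B), copy every non-unit production of B to A, then drop all unit productions.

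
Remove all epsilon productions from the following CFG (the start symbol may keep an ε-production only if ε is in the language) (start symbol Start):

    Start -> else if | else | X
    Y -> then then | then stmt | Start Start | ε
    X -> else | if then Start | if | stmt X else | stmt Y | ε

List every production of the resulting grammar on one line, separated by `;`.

Nullable nonterminals: {Start, X, Y}.
ε ∈ L(G) since Start is nullable, so keep Start → ε.
Expand every rule over subsets of its nullable positions: Y → Start Start gives Start Start | Start. X → if then Start gives if then Start | if then. X → stmt X else gives stmt X else | stmt else. X → stmt Y gives stmt Y | stmt.

Start -> else if | else | X | ε; Y -> then then | then stmt | Start Start | Start; X -> else | if then Start | if then | if | stmt X else | stmt else | stmt Y | stmt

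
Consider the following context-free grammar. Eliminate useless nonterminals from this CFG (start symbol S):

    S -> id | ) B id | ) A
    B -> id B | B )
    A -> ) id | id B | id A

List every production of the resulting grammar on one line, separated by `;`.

S -> id | ) A; A -> ) id | id A

Generating nonterminals: {A, S}.
Reachable from S after that: {A, S}.
Removed useless symbols: {B} and every production mentioning them.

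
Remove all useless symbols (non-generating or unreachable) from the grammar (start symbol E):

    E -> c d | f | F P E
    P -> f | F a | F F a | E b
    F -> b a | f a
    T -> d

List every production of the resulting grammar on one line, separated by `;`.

Generating nonterminals: {E, F, P, T}.
Reachable from E after that: {E, F, P}.
Removed useless symbols: {T} and every production mentioning them.

E -> c d | f | F P E; P -> f | F a | F F a | E b; F -> b a | f a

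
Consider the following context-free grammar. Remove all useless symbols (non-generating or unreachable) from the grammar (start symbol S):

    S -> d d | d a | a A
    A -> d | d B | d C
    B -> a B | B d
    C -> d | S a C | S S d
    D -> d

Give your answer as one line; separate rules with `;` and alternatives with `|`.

S -> d d | d a | a A; A -> d | d C; C -> d | S a C | S S d

Generating nonterminals: {A, C, D, S}.
Reachable from S after that: {A, C, S}.
Removed useless symbols: {B, D} and every production mentioning them.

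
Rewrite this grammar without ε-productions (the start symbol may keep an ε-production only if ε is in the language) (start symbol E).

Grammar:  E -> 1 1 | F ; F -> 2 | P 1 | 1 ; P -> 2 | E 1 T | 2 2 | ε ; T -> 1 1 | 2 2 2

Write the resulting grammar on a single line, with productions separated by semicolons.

E -> 1 1 | F; F -> 2 | P 1 | 1; P -> 2 | E 1 T | 2 2; T -> 1 1 | 2 2 2

Nullable set = {P}.
ε ∉ L(G), so no ε-production is kept.
Expand every rule over subsets of its nullable positions: F → P 1 gives P 1 | 1.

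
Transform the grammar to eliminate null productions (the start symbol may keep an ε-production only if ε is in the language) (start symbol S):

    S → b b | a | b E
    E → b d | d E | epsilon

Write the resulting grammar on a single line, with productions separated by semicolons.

S → b b | a | b E | b; E → b d | d E | d

Nullable nonterminals: {E}.
ε ∉ L(G), so no ε-production is kept.
Expand every rule over subsets of its nullable positions: S → b E gives b E | b. E → d E gives d E | d.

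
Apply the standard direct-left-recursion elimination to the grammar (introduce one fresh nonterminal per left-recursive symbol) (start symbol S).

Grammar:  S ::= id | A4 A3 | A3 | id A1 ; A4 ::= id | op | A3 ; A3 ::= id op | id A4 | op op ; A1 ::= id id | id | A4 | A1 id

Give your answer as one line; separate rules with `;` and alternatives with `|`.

Directly left-recursive nonterminal: A1.
For A1: α = {id}, β = {id id, id, A4}. Rewrite as A1 → β A1' and A1' → α A1' | ε.

S ::= id | A4 A3 | A3 | id A1; A4 ::= id | op | A3; A3 ::= id op | id A4 | op op; A1 ::= id id A1' | id A1' | A4 A1'; A1' ::= id A1' | ε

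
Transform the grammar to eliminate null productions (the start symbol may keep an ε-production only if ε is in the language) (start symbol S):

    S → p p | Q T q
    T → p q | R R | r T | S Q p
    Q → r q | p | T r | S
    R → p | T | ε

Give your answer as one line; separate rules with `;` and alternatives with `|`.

The nullable symbols are {R, T}.
ε ∉ L(G), so no ε-production is kept.
For each production, add variants omitting each subset of nullable occurrences: S → Q T q gives Q T q | Q q. T → R R gives R R | R. T → r T gives r T | r. Q → T r gives T r | r.

S → p p | Q T q | Q q; T → p q | R R | R | r T | r | S Q p; Q → r q | p | T r | r | S; R → p | T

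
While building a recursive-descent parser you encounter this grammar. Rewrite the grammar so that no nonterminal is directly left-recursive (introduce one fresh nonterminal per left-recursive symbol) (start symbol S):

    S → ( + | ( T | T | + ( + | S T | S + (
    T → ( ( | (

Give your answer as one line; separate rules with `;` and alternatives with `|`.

S is directly left-recursive.
For S: α = {T, + (}, β = {( +, ( T, T, + ( +}. Rewrite as S → β S' and S' → α S' | ε.

S → ( + S' | ( T S' | T S' | + ( + S'; T → ( ( | (; S' → T S' | + ( S' | ε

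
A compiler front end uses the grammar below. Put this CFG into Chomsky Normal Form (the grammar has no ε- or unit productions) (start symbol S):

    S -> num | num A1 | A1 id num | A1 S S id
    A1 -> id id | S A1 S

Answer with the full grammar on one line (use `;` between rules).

Introduce a nonterminal for each terminal appearing in a rule of length ≥ 2: X1 → num, X2 → id.
Binarize each right-hand side of length ≥ 3 by chaining fresh nonterminals (Y1, Y2, …): affected rules were S → A1 X2 X1; S → A1 S S X2; A1 → S A1 S.

S -> num | X1 A1 | A1 Y1 | A1 Y2; A1 -> X2 X2 | S Y4; X1 -> num; X2 -> id; Y1 -> X2 X1; Y2 -> S Y3; Y3 -> S X2; Y4 -> A1 S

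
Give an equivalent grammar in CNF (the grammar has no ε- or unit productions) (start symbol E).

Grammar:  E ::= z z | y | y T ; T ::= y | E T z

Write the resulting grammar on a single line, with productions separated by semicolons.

Introduce a nonterminal for each terminal appearing in a rule of length ≥ 2: X1 → z, X2 → y.
Binarize each right-hand side of length ≥ 3 by chaining fresh nonterminals (Y1, Y2, …): affected rules were T → E T X1.

E ::= X1 X1 | y | X2 T; T ::= y | E Y1; X1 ::= z; X2 ::= y; Y1 ::= T X1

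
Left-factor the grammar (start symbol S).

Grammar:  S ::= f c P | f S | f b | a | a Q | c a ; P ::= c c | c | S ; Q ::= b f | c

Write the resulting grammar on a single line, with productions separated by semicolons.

S has alternatives sharing prefix 'f': factor to S → f S' with S' → c P | S | b.
S has alternatives sharing prefix 'a': factor to S → a S'' with S'' → ε | Q.
P has alternatives sharing prefix 'c': factor to P → c P' with P' → c | ε.

S ::= c a | f S' | a S''; P ::= S | c P'; Q ::= b f | c; S' ::= c P | S | b; S'' ::= ε | Q; P' ::= c | ε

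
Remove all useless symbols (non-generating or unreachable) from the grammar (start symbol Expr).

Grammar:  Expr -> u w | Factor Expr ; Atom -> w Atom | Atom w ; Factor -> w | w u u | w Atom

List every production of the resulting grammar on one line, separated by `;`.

Generating nonterminals: {Expr, Factor}.
Reachable from Expr after that: {Expr, Factor}.
Removed useless symbols: {Atom} and every production mentioning them.

Expr -> u w | Factor Expr; Factor -> w | w u u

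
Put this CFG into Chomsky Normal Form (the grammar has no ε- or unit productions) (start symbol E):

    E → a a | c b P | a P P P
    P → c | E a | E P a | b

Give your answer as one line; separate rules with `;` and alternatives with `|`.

E → X1 X1 | X2 Y1 | X1 Y2; P → c | E X1 | E Y4 | b; X1 → a; X2 → c; X3 → b; Y1 → X3 P; Y2 → P Y3; Y3 → P P; Y4 → P X1

Introduce a nonterminal for each terminal appearing in a rule of length ≥ 2: X1 → a, X2 → c, X3 → b.
Binarize each right-hand side of length ≥ 3 by chaining fresh nonterminals (Y1, Y2, …): affected rules were E → X2 X3 P; E → X1 P P P; P → E P X1.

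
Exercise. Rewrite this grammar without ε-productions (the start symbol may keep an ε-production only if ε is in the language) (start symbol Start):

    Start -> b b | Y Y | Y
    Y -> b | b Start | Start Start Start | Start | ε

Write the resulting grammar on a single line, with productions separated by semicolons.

Start -> b b | Y Y | Y | ε; Y -> b | b Start | Start Start Start | Start Start | Start

The nullable symbols are {Start, Y}.
ε ∈ L(G) since Start is nullable, so keep Start → ε.
Expand every rule over subsets of its nullable positions: Start → Y Y gives Y Y | Y. Y → Start Start Start gives Start Start Start | Start Start | Start.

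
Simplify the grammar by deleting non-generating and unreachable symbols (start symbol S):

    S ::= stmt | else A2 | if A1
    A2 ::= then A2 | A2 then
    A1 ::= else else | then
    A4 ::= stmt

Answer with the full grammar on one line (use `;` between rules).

S ::= stmt | if A1; A1 ::= else else | then

Generating nonterminals: {A1, A4, S}.
Reachable from S after that: {A1, S}.
Removed useless symbols: {A2, A4} and every production mentioning them.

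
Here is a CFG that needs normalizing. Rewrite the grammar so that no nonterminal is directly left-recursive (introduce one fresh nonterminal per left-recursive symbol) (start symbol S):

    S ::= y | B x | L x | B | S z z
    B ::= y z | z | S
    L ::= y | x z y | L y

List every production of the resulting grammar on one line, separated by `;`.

Left recursion appears on S, L.
For S: α = {z z}, β = {y, B x, L x, B}. Rewrite as S → β S' and S' → α S' | ε.
For L: α = {y}, β = {y, x z y}. Rewrite as L → β L' and L' → α L' | ε.

S ::= y S' | B x S' | L x S' | B S'; B ::= y z | z | S; L ::= y L' | x z y L'; S' ::= z z S' | epsilon; L' ::= y L' | epsilon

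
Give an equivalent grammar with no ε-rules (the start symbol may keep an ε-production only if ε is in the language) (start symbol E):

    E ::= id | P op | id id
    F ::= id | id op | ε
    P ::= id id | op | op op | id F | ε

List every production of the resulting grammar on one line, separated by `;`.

E ::= id | P op | op | id id; F ::= id | id op; P ::= id id | op | op op | id F | id

Nullable nonterminals: {F, P}.
ε ∉ L(G), so no ε-production is kept.
For each production, add variants omitting each subset of nullable occurrences: E → P op gives P op | op. P → id F gives id F | id.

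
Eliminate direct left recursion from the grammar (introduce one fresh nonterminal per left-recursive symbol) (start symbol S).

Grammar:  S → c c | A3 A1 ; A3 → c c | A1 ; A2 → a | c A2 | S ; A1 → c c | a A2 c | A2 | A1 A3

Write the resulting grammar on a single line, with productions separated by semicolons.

S → c c | A3 A1; A3 → c c | A1; A2 → a | c A2 | S; A1 → c c A1' | a A2 c A1' | A2 A1'; A1' → A3 A1' | ε

A1 is directly left-recursive.
For A1: α = {A3}, β = {c c, a A2 c, A2}. Rewrite as A1 → β A1' and A1' → α A1' | ε.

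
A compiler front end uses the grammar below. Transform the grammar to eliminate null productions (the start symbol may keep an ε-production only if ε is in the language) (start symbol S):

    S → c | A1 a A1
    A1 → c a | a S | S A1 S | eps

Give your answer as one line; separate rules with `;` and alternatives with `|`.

Nullable nonterminals: {A1}.
ε ∉ L(G), so no ε-production is kept.
Add the nullable-subset variants: S → A1 a A1 gives A1 a A1 | A1 a | a A1 | a. A1 → S A1 S gives S A1 S | S S.

S → c | A1 a A1 | A1 a | a A1 | a; A1 → c a | a S | S A1 S | S S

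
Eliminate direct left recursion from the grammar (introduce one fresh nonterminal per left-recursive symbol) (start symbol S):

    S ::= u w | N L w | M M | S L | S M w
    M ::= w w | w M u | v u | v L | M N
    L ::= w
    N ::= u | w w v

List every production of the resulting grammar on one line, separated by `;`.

Directly left-recursive nonterminals: S, M.
For S: α = {L, M w}, β = {u w, N L w, M M}. Rewrite as S → β S' and S' → α S' | ε.
For M: α = {N}, β = {w w, w M u, v u, v L}. Rewrite as M → β M' and M' → α M' | ε.

S ::= u w S' | N L w S' | M M S'; M ::= w w M' | w M u M' | v u M' | v L M'; L ::= w; N ::= u | w w v; S' ::= L S' | M w S' | ε; M' ::= N M' | ε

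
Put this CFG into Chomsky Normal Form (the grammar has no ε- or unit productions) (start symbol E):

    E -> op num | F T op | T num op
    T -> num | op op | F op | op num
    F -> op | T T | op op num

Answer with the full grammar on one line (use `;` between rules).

E -> X1 X2 | F Y1 | T Y2; T -> num | X1 X1 | F X1 | X1 X2; F -> op | T T | X1 Y3; X1 -> op; X2 -> num; Y1 -> T X1; Y2 -> X2 X1; Y3 -> X1 X2

Introduce a nonterminal for each terminal appearing in a rule of length ≥ 2: X1 → op, X2 → num.
Binarize each right-hand side of length ≥ 3 by chaining fresh nonterminals (Y1, Y2, …): affected rules were E → F T X1; E → T X2 X1; F → X1 X1 X2.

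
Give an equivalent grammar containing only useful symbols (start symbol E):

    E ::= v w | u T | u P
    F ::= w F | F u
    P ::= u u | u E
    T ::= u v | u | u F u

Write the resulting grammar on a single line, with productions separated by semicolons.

E ::= v w | u T | u P; P ::= u u | u E; T ::= u v | u

Generating nonterminals: {E, P, T}.
Reachable from E after that: {E, P, T}.
Removed useless symbols: {F} and every production mentioning them.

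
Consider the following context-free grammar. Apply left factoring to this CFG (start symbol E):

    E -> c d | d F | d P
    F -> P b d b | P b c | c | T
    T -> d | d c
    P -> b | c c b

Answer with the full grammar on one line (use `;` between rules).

E has alternatives sharing prefix 'd': factor to E → d E' with E' → F | P.
F has alternatives sharing prefix 'P b': factor to F → P b F' with F' → d b | c.
T has alternatives sharing prefix 'd': factor to T → d T' with T' → ε | c.

E -> c d | d E'; F -> c | T | P b F'; T -> d T'; P -> b | c c b; E' -> F | P; F' -> d b | c; T' -> epsilon | c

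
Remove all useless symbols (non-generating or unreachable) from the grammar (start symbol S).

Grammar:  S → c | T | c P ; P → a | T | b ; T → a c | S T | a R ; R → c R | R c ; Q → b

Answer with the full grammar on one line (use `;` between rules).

S → c | T | c P; P → a | T | b; T → a c | S T

Generating nonterminals: {P, Q, S, T}.
Reachable from S after that: {P, S, T}.
Removed useless symbols: {Q, R} and every production mentioning them.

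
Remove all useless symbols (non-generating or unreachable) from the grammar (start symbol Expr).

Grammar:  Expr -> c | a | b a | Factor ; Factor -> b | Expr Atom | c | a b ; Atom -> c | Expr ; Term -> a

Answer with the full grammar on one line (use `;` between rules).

Expr -> c | a | b a | Factor; Factor -> b | Expr Atom | c | a b; Atom -> c | Expr

Generating nonterminals: {Atom, Expr, Factor, Term}.
Reachable from Expr after that: {Atom, Expr, Factor}.
Removed useless symbols: {Term} and every production mentioning them.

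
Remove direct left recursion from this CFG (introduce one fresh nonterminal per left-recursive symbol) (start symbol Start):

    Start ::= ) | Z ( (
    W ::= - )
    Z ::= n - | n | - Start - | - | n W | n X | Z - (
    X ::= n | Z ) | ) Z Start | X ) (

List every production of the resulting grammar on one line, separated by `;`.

Start ::= ) | Z ( (; W ::= - ); Z ::= n - Z1 | n Z1 | - Start - Z1 | - Z1 | n W Z1 | n X Z1; X ::= n X1 | Z ) X1 | ) Z Start X1; Z1 ::= - ( Z1 | ε; X1 ::= ) ( X1 | ε

Directly left-recursive nonterminals: Z, X.
For Z: α = {- (}, β = {n -, n, - Start -, -, n W, n X}. Rewrite as Z → β Z1 and Z1 → α Z1 | ε.
For X: α = {) (}, β = {n, Z ), ) Z Start}. Rewrite as X → β X1 and X1 → α X1 | ε.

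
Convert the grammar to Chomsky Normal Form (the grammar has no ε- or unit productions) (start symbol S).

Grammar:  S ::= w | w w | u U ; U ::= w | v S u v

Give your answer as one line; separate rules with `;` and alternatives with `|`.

S ::= w | X1 X1 | X2 U; U ::= w | X3 Y1; X1 ::= w; X2 ::= u; X3 ::= v; Y1 ::= S Y2; Y2 ::= X2 X3

Introduce a nonterminal for each terminal appearing in a rule of length ≥ 2: X1 → w, X2 → u, X3 → v.
Binarize each right-hand side of length ≥ 3 by chaining fresh nonterminals (Y1, Y2, …): affected rules were U → X3 S X2 X3.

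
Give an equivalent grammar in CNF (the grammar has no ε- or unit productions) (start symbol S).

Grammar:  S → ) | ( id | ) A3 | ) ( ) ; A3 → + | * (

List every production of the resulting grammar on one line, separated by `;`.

S → ) | X1 X2 | X3 A3 | X3 Y1; A3 → + | X4 X1; X1 → (; X2 → id; X3 → ); X4 → *; Y1 → X1 X3

Introduce a nonterminal for each terminal appearing in a rule of length ≥ 2: X1 → (, X2 → id, X3 → ), X4 → *.
Binarize each right-hand side of length ≥ 3 by chaining fresh nonterminals (Y1, Y2, …): affected rules were S → X3 X1 X3.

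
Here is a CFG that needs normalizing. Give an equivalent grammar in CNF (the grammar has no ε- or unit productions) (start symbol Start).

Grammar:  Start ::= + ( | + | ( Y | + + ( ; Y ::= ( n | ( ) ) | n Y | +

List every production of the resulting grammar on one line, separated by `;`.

Introduce a nonterminal for each terminal appearing in a rule of length ≥ 2: X1 → +, X2 → (, X3 → n, X4 → ).
Binarize each right-hand side of length ≥ 3 by chaining fresh nonterminals (Y1, Y2, …): affected rules were Start → X1 X1 X2; Y → X2 X4 X4.

Start ::= X1 X2 | + | X2 Y | X1 Y1; Y ::= X2 X3 | X2 Y2 | X3 Y | +; X1 ::= +; X2 ::= (; X3 ::= n; X4 ::= ); Y1 ::= X1 X2; Y2 ::= X4 X4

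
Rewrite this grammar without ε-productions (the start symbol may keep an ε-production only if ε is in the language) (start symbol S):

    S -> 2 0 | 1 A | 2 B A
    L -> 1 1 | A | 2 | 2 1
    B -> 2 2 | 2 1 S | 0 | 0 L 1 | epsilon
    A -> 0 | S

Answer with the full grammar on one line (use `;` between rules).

S -> 2 0 | 1 A | 2 B A | 2 A; L -> 1 1 | A | 2 | 2 1; B -> 2 2 | 2 1 S | 0 | 0 L 1; A -> 0 | S

Nullable set = {B}.
ε ∉ L(G), so no ε-production is kept.
Expand every rule over subsets of its nullable positions: S → 2 B A gives 2 B A | 2 A.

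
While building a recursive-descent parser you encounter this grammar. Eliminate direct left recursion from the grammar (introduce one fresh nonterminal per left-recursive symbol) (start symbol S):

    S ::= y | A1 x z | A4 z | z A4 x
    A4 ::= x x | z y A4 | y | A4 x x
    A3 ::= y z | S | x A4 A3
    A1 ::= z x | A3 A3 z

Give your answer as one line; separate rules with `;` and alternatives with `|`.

A4 is directly left-recursive.
For A4: α = {x x}, β = {x x, z y A4, y}. Rewrite as A4 → β A4' and A4' → α A4' | ε.

S ::= y | A1 x z | A4 z | z A4 x; A4 ::= x x A4' | z y A4 A4' | y A4'; A3 ::= y z | S | x A4 A3; A1 ::= z x | A3 A3 z; A4' ::= x x A4' | ε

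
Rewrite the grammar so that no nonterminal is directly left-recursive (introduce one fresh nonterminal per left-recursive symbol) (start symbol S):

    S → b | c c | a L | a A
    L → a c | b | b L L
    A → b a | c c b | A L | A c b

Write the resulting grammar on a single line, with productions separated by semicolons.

A is directly left-recursive.
For A: α = {L, c b}, β = {b a, c c b}. Rewrite as A → β A' and A' → α A' | ε.

S → b | c c | a L | a A; L → a c | b | b L L; A → b a A' | c c b A'; A' → L A' | c b A' | ε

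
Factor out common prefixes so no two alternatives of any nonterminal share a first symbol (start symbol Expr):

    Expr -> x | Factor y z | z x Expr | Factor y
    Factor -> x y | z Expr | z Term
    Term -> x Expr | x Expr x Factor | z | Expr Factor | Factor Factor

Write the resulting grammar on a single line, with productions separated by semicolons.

Expr has alternatives sharing prefix 'Factor y': factor to Expr → Factor y Expr1 with Expr1 → z | ε.
Factor has alternatives sharing prefix 'z': factor to Factor → z Factor1 with Factor1 → Expr | Term.
Term has alternatives sharing prefix 'x Expr': factor to Term → x Expr Term1 with Term1 → ε | x Factor.

Expr -> x | z x Expr | Factor y Expr1; Factor -> x y | z Factor1; Term -> z | Expr Factor | Factor Factor | x Expr Term1; Expr1 -> z | ε; Factor1 -> Expr | Term; Term1 -> ε | x Factor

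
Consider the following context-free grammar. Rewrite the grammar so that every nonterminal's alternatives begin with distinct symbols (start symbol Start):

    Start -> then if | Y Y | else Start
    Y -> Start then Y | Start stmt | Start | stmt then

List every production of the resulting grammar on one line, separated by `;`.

Start -> then if | Y Y | else Start; Y -> stmt then | Start Y1; Y1 -> then Y | stmt | ε

Y has alternatives sharing prefix 'Start': factor to Y → Start Y1 with Y1 → then Y | stmt | ε.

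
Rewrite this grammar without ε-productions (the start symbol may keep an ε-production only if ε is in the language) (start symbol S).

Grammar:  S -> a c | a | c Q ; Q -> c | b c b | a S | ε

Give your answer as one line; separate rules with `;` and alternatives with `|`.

S -> a c | a | c Q | c; Q -> c | b c b | a S

The nullable symbols are {Q}.
ε ∉ L(G), so no ε-production is kept.
Add the nullable-subset variants: S → c Q gives c Q | c.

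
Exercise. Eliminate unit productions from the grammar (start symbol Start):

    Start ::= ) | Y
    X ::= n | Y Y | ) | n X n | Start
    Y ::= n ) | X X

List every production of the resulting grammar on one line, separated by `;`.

Start ::= ) | n ) | X X; X ::= ) | n | Y Y | n X n | n ) | X X; Y ::= n ) | X X

Unit pairs: Start ⇒* {Y}; X ⇒* {Start, Y}.
For each unit pair (A, B), copy every non-unit production of B to A, then drop all unit productions.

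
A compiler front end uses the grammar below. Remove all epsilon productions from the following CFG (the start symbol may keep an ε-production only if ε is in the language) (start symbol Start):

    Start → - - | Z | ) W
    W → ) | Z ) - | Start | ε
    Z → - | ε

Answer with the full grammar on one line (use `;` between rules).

The nullable symbols are {Start, W, Z}.
ε ∈ L(G) since Start is nullable, so keep Start → ε.
Expand every rule over subsets of its nullable positions: Start → ) W gives ) W | ). W → Z ) - gives Z ) - | ) -.

Start → - - | Z | ) W | ) | ε; W → ) | Z ) - | ) - | Start; Z → -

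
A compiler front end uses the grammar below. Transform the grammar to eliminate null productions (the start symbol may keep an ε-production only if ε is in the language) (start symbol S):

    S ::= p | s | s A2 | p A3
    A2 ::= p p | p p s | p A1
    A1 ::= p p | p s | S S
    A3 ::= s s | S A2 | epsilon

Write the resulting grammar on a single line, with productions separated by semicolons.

S ::= p | s | s A2 | p A3; A2 ::= p p | p p s | p A1; A1 ::= p p | p s | S S; A3 ::= s s | S A2

Nullable nonterminals: {A3}.
ε ∉ L(G), so no ε-production is kept.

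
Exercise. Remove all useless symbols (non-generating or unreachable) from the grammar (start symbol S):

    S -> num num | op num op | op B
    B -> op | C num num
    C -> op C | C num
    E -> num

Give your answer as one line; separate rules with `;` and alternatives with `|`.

Generating nonterminals: {B, E, S}.
Reachable from S after that: {B, S}.
Removed useless symbols: {C, E} and every production mentioning them.

S -> num num | op num op | op B; B -> op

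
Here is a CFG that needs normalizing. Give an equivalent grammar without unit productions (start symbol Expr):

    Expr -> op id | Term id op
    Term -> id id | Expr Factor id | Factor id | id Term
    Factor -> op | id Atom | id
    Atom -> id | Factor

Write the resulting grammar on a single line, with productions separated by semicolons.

Unit pairs: Atom ⇒* {Factor}.
Replace each nonterminal's rules with the union of the non-unit rules of every nonterminal it unit-derives.

Expr -> op id | Term id op; Term -> id id | Expr Factor id | Factor id | id Term; Factor -> op | id Atom | id; Atom -> id | op | id Atom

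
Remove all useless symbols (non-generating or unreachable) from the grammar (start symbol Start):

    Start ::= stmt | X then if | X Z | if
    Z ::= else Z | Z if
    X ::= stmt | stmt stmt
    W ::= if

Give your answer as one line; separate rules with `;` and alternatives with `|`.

Start ::= stmt | X then if | if; X ::= stmt | stmt stmt

Generating nonterminals: {Start, W, X}.
Reachable from Start after that: {Start, X}.
Removed useless symbols: {W, Z} and every production mentioning them.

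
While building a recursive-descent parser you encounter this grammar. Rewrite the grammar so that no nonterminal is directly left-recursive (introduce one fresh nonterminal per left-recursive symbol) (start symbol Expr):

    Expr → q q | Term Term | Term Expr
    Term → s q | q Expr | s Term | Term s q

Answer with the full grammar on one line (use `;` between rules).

Left recursion appears on Term.
For Term: α = {s q}, β = {s q, q Expr, s Term}. Rewrite as Term → β Term1 and Term1 → α Term1 | ε.

Expr → q q | Term Term | Term Expr; Term → s q Term1 | q Expr Term1 | s Term Term1; Term1 → s q Term1 | ε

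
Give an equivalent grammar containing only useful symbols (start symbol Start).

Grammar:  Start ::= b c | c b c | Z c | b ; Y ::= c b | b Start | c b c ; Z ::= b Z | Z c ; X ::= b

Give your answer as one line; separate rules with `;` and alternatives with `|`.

Start ::= b c | c b c | b

Generating nonterminals: {Start, X, Y}.
Reachable from Start after that: {Start}.
Removed useless symbols: {X, Y, Z} and every production mentioning them.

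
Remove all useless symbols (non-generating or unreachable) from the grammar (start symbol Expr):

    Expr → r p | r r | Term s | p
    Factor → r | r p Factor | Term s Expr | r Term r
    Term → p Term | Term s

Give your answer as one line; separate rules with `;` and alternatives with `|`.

Generating nonterminals: {Expr, Factor}.
Reachable from Expr after that: {Expr}.
Removed useless symbols: {Factor, Term} and every production mentioning them.

Expr → r p | r r | p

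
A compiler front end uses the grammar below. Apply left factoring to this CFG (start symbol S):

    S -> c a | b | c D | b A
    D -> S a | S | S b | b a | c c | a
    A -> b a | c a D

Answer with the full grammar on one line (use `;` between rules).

S has alternatives sharing prefix 'c': factor to S → c S' with S' → a | D.
S has alternatives sharing prefix 'b': factor to S → b S'' with S'' → ε | A.
D has alternatives sharing prefix 'S': factor to D → S D' with D' → a | ε | b.

S -> c S' | b S''; D -> b a | c c | a | S D'; A -> b a | c a D; S' -> a | D; S'' -> epsilon | A; D' -> a | epsilon | b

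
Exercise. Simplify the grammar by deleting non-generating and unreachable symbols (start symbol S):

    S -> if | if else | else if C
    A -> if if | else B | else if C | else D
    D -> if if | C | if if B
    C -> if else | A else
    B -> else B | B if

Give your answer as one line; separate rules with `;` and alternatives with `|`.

Generating nonterminals: {A, C, D, S}.
Reachable from S after that: {A, C, D, S}.
Removed useless symbols: {B} and every production mentioning them.

S -> if | if else | else if C; A -> if if | else if C | else D; D -> if if | C; C -> if else | A else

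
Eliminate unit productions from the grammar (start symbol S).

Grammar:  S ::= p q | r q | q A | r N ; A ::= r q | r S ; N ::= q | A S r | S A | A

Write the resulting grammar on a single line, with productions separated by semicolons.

S ::= p q | r q | q A | r N; A ::= r q | r S; N ::= q | A S r | S A | r q | r S

Unit pairs: N ⇒* {A}.
Replace each nonterminal's rules with the union of the non-unit rules of every nonterminal it unit-derives.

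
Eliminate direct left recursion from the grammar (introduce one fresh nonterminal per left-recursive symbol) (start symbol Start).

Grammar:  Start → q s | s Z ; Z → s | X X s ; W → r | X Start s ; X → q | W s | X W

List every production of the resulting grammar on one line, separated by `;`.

X is directly left-recursive.
For X: α = {W}, β = {q, W s}. Rewrite as X → β X1 and X1 → α X1 | ε.

Start → q s | s Z; Z → s | X X s; W → r | X Start s; X → q X1 | W s X1; X1 → W X1 | ε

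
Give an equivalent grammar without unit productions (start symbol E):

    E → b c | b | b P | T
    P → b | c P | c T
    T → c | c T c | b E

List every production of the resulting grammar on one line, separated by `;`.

E → b c | b | b P | c | c T c | b E; P → b | c P | c T; T → c | c T c | b E

Unit pairs: E ⇒* {T}.
For each unit pair (A, B), copy every non-unit production of B to A, then drop all unit productions.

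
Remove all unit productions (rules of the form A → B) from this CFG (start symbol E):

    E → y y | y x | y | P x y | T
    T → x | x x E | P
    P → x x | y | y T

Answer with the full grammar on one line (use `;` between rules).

Unit pairs: E ⇒* {P, T}; T ⇒* {P}.
For every A with A ⇒* B via unit rules, add B's non-unit alternatives to A; then delete every rule of the form X → Y.

E → y y | y x | y | P x y | x x | y T | x | x x E; T → x x | y | y T | x | x x E; P → x x | y | y T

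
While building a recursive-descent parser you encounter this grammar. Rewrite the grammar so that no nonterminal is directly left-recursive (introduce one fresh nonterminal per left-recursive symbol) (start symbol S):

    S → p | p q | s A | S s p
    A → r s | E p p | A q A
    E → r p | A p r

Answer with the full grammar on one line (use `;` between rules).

Directly left-recursive nonterminals: S, A.
For S: α = {s p}, β = {p, p q, s A}. Rewrite as S → β S' and S' → α S' | ε.
For A: α = {q A}, β = {r s, E p p}. Rewrite as A → β A' and A' → α A' | ε.

S → p S' | p q S' | s A S'; A → r s A' | E p p A'; E → r p | A p r; S' → s p S' | ε; A' → q A A' | ε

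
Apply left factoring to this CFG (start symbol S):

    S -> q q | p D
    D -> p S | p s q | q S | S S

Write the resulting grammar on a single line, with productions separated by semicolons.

D has alternatives sharing prefix 'p': factor to D → p D' with D' → S | s q.

S -> q q | p D; D -> q S | S S | p D'; D' -> S | s q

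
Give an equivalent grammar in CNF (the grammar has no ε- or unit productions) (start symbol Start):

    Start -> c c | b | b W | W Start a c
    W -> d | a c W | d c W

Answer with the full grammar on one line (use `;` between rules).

Introduce a nonterminal for each terminal appearing in a rule of length ≥ 2: X1 → c, X2 → b, X3 → a, X4 → d.
Binarize each right-hand side of length ≥ 3 by chaining fresh nonterminals (Y1, Y2, …): affected rules were Start → W Start X3 X1; W → X3 X1 W; W → X4 X1 W.

Start -> X1 X1 | b | X2 W | W Y1; W -> d | X3 Y3 | X4 Y4; X1 -> c; X2 -> b; X3 -> a; X4 -> d; Y1 -> Start Y2; Y2 -> X3 X1; Y3 -> X1 W; Y4 -> X1 W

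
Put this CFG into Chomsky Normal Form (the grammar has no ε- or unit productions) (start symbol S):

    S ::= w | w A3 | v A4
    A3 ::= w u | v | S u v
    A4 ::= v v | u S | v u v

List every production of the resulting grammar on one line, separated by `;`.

S ::= w | X1 A3 | X2 A4; A3 ::= X1 X3 | v | S Y1; A4 ::= X2 X2 | X3 S | X2 Y2; X1 ::= w; X2 ::= v; X3 ::= u; Y1 ::= X3 X2; Y2 ::= X3 X2

Introduce a nonterminal for each terminal appearing in a rule of length ≥ 2: X1 → w, X2 → v, X3 → u.
Binarize each right-hand side of length ≥ 3 by chaining fresh nonterminals (Y1, Y2, …): affected rules were A3 → S X3 X2; A4 → X2 X3 X2.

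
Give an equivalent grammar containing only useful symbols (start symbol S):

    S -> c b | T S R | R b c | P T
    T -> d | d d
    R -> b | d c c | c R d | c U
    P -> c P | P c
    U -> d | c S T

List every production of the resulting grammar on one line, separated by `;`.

Generating nonterminals: {R, S, T, U}.
Reachable from S after that: {R, S, T, U}.
Removed useless symbols: {P} and every production mentioning them.

S -> c b | T S R | R b c; T -> d | d d; R -> b | d c c | c R d | c U; U -> d | c S T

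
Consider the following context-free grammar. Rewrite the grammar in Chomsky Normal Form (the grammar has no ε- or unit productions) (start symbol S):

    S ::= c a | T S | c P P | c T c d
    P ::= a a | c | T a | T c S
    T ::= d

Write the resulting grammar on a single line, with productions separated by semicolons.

Introduce a nonterminal for each terminal appearing in a rule of length ≥ 2: X1 → c, X2 → a, X3 → d.
Binarize each right-hand side of length ≥ 3 by chaining fresh nonterminals (Y1, Y2, …): affected rules were S → X1 P P; S → X1 T X1 X3; P → T X1 S.

S ::= X1 X2 | T S | X1 Y1 | X1 Y2; P ::= X2 X2 | c | T X2 | T Y4; T ::= d; X1 ::= c; X2 ::= a; X3 ::= d; Y1 ::= P P; Y2 ::= T Y3; Y3 ::= X1 X3; Y4 ::= X1 S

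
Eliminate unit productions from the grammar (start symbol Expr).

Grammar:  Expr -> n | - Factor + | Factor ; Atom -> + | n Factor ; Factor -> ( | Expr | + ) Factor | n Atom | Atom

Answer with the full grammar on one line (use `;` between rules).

Unit pairs: Expr ⇒* {Atom, Factor}; Factor ⇒* {Atom, Expr}.
For every A with A ⇒* B via unit rules, add B's non-unit alternatives to A; then delete every rule of the form X → Y.

Expr -> + | n Factor | ( | + ) Factor | n Atom | n | - Factor +; Atom -> + | n Factor; Factor -> + | n Factor | ( | + ) Factor | n Atom | n | - Factor +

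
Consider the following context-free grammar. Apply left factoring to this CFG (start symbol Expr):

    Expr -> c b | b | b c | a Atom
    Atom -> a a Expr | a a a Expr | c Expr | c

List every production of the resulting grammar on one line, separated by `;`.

Expr -> c b | a Atom | b Expr1; Atom -> a a Atom1 | c Atom2; Expr1 -> ε | c; Atom1 -> Expr | a Expr; Atom2 -> Expr | ε

Expr has alternatives sharing prefix 'b': factor to Expr → b Expr1 with Expr1 → ε | c.
Atom has alternatives sharing prefix 'a a': factor to Atom → a a Atom1 with Atom1 → Expr | a Expr.
Atom has alternatives sharing prefix 'c': factor to Atom → c Atom2 with Atom2 → Expr | ε.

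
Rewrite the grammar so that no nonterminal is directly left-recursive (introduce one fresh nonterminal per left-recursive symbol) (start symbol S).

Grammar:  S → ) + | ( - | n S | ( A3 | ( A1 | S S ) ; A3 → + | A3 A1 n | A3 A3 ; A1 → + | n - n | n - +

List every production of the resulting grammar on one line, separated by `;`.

S → ) + S' | ( - S' | n S S' | ( A3 S' | ( A1 S'; A3 → + A3'; A1 → + | n - n | n - +; S' → S ) S' | ε; A3' → A1 n A3' | A3 A3' | ε

Directly left-recursive nonterminals: S, A3.
For S: α = {S )}, β = {) +, ( -, n S, ( A3, ( A1}. Rewrite as S → β S' and S' → α S' | ε.
For A3: α = {A1 n, A3}, β = {+}. Rewrite as A3 → β A3' and A3' → α A3' | ε.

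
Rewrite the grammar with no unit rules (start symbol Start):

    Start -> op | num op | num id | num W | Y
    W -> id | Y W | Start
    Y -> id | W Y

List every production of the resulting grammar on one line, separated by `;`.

Unit pairs: Start ⇒* {Y}; W ⇒* {Start, Y}.
For every A with A ⇒* B via unit rules, add B's non-unit alternatives to A; then delete every rule of the form X → Y.

Start -> op | num op | num id | num W | id | W Y; W -> op | num op | num id | num W | id | W Y | Y W; Y -> id | W Y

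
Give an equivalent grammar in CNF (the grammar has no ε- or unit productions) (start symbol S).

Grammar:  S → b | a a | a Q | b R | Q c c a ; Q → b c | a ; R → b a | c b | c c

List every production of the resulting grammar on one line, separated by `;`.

S → b | X1 X1 | X1 Q | X2 R | Q Y1; Q → X2 X3 | a; R → X2 X1 | X3 X2 | X3 X3; X1 → a; X2 → b; X3 → c; Y1 → X3 Y2; Y2 → X3 X1

Introduce a nonterminal for each terminal appearing in a rule of length ≥ 2: X1 → a, X2 → b, X3 → c.
Binarize each right-hand side of length ≥ 3 by chaining fresh nonterminals (Y1, Y2, …): affected rules were S → Q X3 X3 X1.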